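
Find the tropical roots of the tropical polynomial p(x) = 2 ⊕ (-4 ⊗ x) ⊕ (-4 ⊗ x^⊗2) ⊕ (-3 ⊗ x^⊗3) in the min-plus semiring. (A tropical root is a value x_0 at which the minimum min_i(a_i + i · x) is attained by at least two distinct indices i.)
Roots: {-1, 0, 6}

Each tropical root is a break point of the lower envelope of the lines y = a_i + i · x (there are 4 lines, with slopes 0, 1, ..., 3). Only the lines that attain the minimum somewhere contribute to roots; other lines are dominated. Here the surviving (envelope) indices are i = 3, i = 2, i = 1, i = 0.
Intersections between consecutive envelope lines give the roots: for adjacent envelope indices i < j the intersection is x = (a_i − a_j) / (j − i). Reading off the sorted break points: {-1, 0, 6}.
Verification: at each break x_0, at least two indices attain the minimum of min_i(a_i + i · x_0).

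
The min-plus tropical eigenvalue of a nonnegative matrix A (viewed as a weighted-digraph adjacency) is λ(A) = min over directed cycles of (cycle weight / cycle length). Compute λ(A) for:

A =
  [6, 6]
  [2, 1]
λ(A) = 1

Enumerate directed cycles and compute their means (weight / length). Sample:
  cycle 0 → 0: weight = 6, length = 1, mean = 6/1 ≈ 6.000
  cycle 1 → 1: weight = 1, length = 1, mean = 1/1 ≈ 1.000
  cycle 0 → 1 → 0: weight = 8, length = 2, mean = 8/2 ≈ 4.000
  cycle 1 → 0 → 1: weight = 8, length = 2, mean = 8/2 ≈ 4.000
Minimum mean = 1.000, attained e.g. along the cycle 1 → 1 with weight 1 and length 1. So λ(A) = 1/1 = 1.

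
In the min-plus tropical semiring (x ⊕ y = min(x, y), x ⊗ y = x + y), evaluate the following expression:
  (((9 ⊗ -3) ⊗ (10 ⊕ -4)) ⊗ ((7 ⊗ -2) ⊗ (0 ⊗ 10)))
(((9 ⊗ -3) ⊗ (10 ⊕ -4)) ⊗ ((7 ⊗ -2) ⊗ (0 ⊗ 10))) = 17

Expand innermost to outermost. Recall ⊕ takes the minimum of its arguments and ⊗ takes their sum. Working out the expression (((9 ⊗ -3) ⊗ (10 ⊕ -4)) ⊗ ((7 ⊗ -2) ⊗ (0 ⊗ 10))) gives 17.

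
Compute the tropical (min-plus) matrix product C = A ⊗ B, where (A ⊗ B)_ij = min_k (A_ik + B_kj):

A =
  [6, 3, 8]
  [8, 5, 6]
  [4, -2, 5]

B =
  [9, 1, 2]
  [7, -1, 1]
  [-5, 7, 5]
A ⊗ B =
  [3, 2, 4]
  [1, 4, 6]
  [0, -3, -1]

Apply the min-plus product entry-by-entry:
  C[0][0] = min over k of (A[0][0] + B[0][0] = 6 + 9 = 15, A[0][1] + B[1][0] = 3 + 7 = 10, A[0][2] + B[2][0] = 8 + -5 = 3) = 3 (attained at k = 2)
  C[0][1] = min over k of (A[0][0] + B[0][1] = 6 + 1 = 7, A[0][1] + B[1][1] = 3 + -1 = 2, A[0][2] + B[2][1] = 8 + 7 = 15) = 2 (attained at k = 1)
  C[0][2] = min over k of (A[0][0] + B[0][2] = 6 + 2 = 8, A[0][1] + B[1][2] = 3 + 1 = 4, A[0][2] + B[2][2] = 8 + 5 = 13) = 4 (attained at k = 1)
  C[1][0] = min over k of (A[1][0] + B[0][0] = 8 + 9 = 17, A[1][1] + B[1][0] = 5 + 7 = 12, A[1][2] + B[2][0] = 6 + -5 = 1) = 1 (attained at k = 2)
  C[1][1] = min over k of (A[1][0] + B[0][1] = 8 + 1 = 9, A[1][1] + B[1][1] = 5 + -1 = 4, A[1][2] + B[2][1] = 6 + 7 = 13) = 4 (attained at k = 1)
  C[1][2] = min over k of (A[1][0] + B[0][2] = 8 + 2 = 10, A[1][1] + B[1][2] = 5 + 1 = 6, A[1][2] + B[2][2] = 6 + 5 = 11) = 6 (attained at k = 1)
  C[2][0] = min over k of (A[2][0] + B[0][0] = 4 + 9 = 13, A[2][1] + B[1][0] = -2 + 7 = 5, A[2][2] + B[2][0] = 5 + -5 = 0) = 0 (attained at k = 2)
  C[2][1] = min over k of (A[2][0] + B[0][1] = 4 + 1 = 5, A[2][1] + B[1][1] = -2 + -1 = -3, A[2][2] + B[2][1] = 5 + 7 = 12) = -3 (attained at k = 1)
  C[2][2] = min over k of (A[2][0] + B[0][2] = 4 + 2 = 6, A[2][1] + B[1][2] = -2 + 1 = -1, A[2][2] + B[2][2] = 5 + 5 = 10) = -1 (attained at k = 1)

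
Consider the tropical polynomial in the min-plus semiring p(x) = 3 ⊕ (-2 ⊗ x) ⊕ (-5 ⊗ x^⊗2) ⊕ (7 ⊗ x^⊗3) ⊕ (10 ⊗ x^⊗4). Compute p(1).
p(1) = -3

A tropical monomial a ⊗ x^⊗i evaluates to a + i · x. Evaluating each term at x = 1:
  Term 0 contributes 3 + 0 · 1 = 3
  Term 1 contributes -2 + 1 · 1 = -1
  Term 2 contributes -5 + 2 · 1 = -3
  Term 3 contributes 7 + 3 · 1 = 10
  Term 4 contributes 10 + 4 · 1 = 14
p(1) = ⊕ of these = min[3, -1, -3, 10, 14] = -3.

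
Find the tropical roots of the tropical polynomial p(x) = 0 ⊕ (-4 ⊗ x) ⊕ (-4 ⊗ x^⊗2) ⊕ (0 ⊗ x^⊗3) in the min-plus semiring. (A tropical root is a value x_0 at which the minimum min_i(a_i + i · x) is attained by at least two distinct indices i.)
Roots: {-4, 0, 4}

Each tropical root is a break point of the lower envelope of the lines y = a_i + i · x (there are 4 lines, with slopes 0, 1, ..., 3). Only the lines that attain the minimum somewhere contribute to roots; other lines are dominated. Here the surviving (envelope) indices are i = 3, i = 2, i = 1, i = 0.
Intersections between consecutive envelope lines give the roots: for adjacent envelope indices i < j the intersection is x = (a_i − a_j) / (j − i). Reading off the sorted break points: {-4, 0, 4}.
Verification: at each break x_0, at least two indices attain the minimum of min_i(a_i + i · x_0).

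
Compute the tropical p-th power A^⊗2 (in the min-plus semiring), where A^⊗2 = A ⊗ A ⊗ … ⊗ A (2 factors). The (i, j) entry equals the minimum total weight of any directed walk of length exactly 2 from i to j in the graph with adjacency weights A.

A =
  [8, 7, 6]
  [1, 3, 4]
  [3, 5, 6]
A^⊗2 =
  [8, 10, 11]
  [4, 6, 7]
  [6, 8, 9]

Each entry (A^⊗2)_ij equals the minimum over all length-2 walks i = v_0 → v_1 → … → v_2 = j of Σ_t A[v_t][v_{t+1}]. For example, for (i, j) = (0, 2) we minimise over 3 possible intermediate vertex sequences; the minimum is 11, attained along the walk 0 → 1 → 2.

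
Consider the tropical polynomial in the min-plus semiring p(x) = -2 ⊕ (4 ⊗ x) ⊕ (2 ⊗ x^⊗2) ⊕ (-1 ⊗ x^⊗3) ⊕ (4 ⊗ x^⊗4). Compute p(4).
p(4) = -2

A tropical monomial a ⊗ x^⊗i evaluates to a + i · x. Evaluating each term at x = 4:
  Term 0 contributes -2 + 0 · 4 = -2
  Term 1 contributes 4 + 1 · 4 = 8
  Term 2 contributes 2 + 2 · 4 = 10
  Term 3 contributes -1 + 3 · 4 = 11
  Term 4 contributes 4 + 4 · 4 = 20
p(4) = ⊕ of these = min[-2, 8, 10, 11, 20] = -2.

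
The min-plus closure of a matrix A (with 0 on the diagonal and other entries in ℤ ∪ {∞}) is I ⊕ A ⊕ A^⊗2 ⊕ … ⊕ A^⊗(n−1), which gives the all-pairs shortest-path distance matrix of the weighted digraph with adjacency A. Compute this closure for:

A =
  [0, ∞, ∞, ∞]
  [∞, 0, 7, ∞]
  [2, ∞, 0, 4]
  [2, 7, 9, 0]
Closure =
  [0, ∞, ∞, ∞]
  [9, 0, 7, 11]
  [2, 11, 0, 4]
  [2, 7, 9, 0]

This is the Floyd-Warshall all-pairs shortest-path computation. For each intermediate vertex k = 0, 1, …, 3, update dist[i][j] ← min(dist[i][j], dist[i][k] + dist[k][j]). The final matrix gives, for each (i, j), the minimum total weight of any directed path from i to j (possibly empty when i = j).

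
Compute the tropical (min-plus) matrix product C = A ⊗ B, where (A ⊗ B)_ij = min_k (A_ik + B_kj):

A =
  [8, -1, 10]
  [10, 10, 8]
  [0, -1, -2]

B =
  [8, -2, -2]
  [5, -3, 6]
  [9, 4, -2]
A ⊗ B =
  [4, -4, 5]
  [15, 7, 6]
  [4, -4, -4]

Apply the min-plus product entry-by-entry:
  C[0][0] = min over k of (A[0][0] + B[0][0] = 8 + 8 = 16, A[0][1] + B[1][0] = -1 + 5 = 4, A[0][2] + B[2][0] = 10 + 9 = 19) = 4 (attained at k = 1)
  C[0][1] = min over k of (A[0][0] + B[0][1] = 8 + -2 = 6, A[0][1] + B[1][1] = -1 + -3 = -4, A[0][2] + B[2][1] = 10 + 4 = 14) = -4 (attained at k = 1)
  C[0][2] = min over k of (A[0][0] + B[0][2] = 8 + -2 = 6, A[0][1] + B[1][2] = -1 + 6 = 5, A[0][2] + B[2][2] = 10 + -2 = 8) = 5 (attained at k = 1)
  C[1][0] = min over k of (A[1][0] + B[0][0] = 10 + 8 = 18, A[1][1] + B[1][0] = 10 + 5 = 15, A[1][2] + B[2][0] = 8 + 9 = 17) = 15 (attained at k = 1)
  C[1][1] = min over k of (A[1][0] + B[0][1] = 10 + -2 = 8, A[1][1] + B[1][1] = 10 + -3 = 7, A[1][2] + B[2][1] = 8 + 4 = 12) = 7 (attained at k = 1)
  C[1][2] = min over k of (A[1][0] + B[0][2] = 10 + -2 = 8, A[1][1] + B[1][2] = 10 + 6 = 16, A[1][2] + B[2][2] = 8 + -2 = 6) = 6 (attained at k = 2)
  C[2][0] = min over k of (A[2][0] + B[0][0] = 0 + 8 = 8, A[2][1] + B[1][0] = -1 + 5 = 4, A[2][2] + B[2][0] = -2 + 9 = 7) = 4 (attained at k = 1)
  C[2][1] = min over k of (A[2][0] + B[0][1] = 0 + -2 = -2, A[2][1] + B[1][1] = -1 + -3 = -4, A[2][2] + B[2][1] = -2 + 4 = 2) = -4 (attained at k = 1)
  C[2][2] = min over k of (A[2][0] + B[0][2] = 0 + -2 = -2, A[2][1] + B[1][2] = -1 + 6 = 5, A[2][2] + B[2][2] = -2 + -2 = -4) = -4 (attained at k = 2)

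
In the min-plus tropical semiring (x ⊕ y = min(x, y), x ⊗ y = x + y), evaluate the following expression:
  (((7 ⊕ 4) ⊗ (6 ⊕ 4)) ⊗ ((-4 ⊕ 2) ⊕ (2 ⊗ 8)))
(((7 ⊕ 4) ⊗ (6 ⊕ 4)) ⊗ ((-4 ⊕ 2) ⊕ (2 ⊗ 8))) = 4

Expand innermost to outermost. Recall ⊕ takes the minimum of its arguments and ⊗ takes their sum. Working out the expression (((7 ⊕ 4) ⊗ (6 ⊕ 4)) ⊗ ((-4 ⊕ 2) ⊕ (2 ⊗ 8))) gives 4.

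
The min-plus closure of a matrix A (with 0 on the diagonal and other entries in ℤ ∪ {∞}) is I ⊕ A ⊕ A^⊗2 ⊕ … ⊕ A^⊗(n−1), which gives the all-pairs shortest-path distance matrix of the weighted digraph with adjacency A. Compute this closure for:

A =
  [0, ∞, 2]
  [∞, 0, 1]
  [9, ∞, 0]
Closure =
  [0, ∞, 2]
  [10, 0, 1]
  [9, ∞, 0]

This is the Floyd-Warshall all-pairs shortest-path computation. For each intermediate vertex k = 0, 1, …, 2, update dist[i][j] ← min(dist[i][j], dist[i][k] + dist[k][j]). The final matrix gives, for each (i, j), the minimum total weight of any directed path from i to j (possibly empty when i = j).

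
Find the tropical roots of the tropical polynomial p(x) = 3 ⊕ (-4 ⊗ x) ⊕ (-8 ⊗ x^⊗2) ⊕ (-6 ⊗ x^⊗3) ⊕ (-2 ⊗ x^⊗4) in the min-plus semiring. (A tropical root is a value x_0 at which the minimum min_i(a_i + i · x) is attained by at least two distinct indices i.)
Roots: {-4, -2, 4, 7}

Each tropical root is a break point of the lower envelope of the lines y = a_i + i · x (there are 5 lines, with slopes 0, 1, ..., 4). Only the lines that attain the minimum somewhere contribute to roots; other lines are dominated. Here the surviving (envelope) indices are i = 4, i = 3, i = 2, i = 1, i = 0.
Intersections between consecutive envelope lines give the roots: for adjacent envelope indices i < j the intersection is x = (a_i − a_j) / (j − i). Reading off the sorted break points: {-4, -2, 4, 7}.
Verification: at each break x_0, at least two indices attain the minimum of min_i(a_i + i · x_0).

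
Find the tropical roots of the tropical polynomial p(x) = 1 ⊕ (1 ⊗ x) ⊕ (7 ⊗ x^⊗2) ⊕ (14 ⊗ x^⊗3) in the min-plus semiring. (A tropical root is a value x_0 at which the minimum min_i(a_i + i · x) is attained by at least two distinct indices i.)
Roots: {-7, -6, 0}

Each tropical root is a break point of the lower envelope of the lines y = a_i + i · x (there are 4 lines, with slopes 0, 1, ..., 3). Only the lines that attain the minimum somewhere contribute to roots; other lines are dominated. Here the surviving (envelope) indices are i = 3, i = 2, i = 1, i = 0.
Intersections between consecutive envelope lines give the roots: for adjacent envelope indices i < j the intersection is x = (a_i − a_j) / (j − i). Reading off the sorted break points: {-7, -6, 0}.
Verification: at each break x_0, at least two indices attain the minimum of min_i(a_i + i · x_0).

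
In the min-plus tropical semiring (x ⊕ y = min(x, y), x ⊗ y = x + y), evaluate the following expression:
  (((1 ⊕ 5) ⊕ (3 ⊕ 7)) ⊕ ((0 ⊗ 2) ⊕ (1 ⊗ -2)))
(((1 ⊕ 5) ⊕ (3 ⊕ 7)) ⊕ ((0 ⊗ 2) ⊕ (1 ⊗ -2))) = -1

Expand innermost to outermost. Recall ⊕ takes the minimum of its arguments and ⊗ takes their sum. Working out the expression (((1 ⊕ 5) ⊕ (3 ⊕ 7)) ⊕ ((0 ⊗ 2) ⊕ (1 ⊗ -2))) gives -1.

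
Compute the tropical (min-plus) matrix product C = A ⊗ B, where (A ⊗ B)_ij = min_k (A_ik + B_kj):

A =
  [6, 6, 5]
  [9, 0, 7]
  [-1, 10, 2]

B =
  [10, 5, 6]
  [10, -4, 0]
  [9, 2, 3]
A ⊗ B =
  [14, 2, 6]
  [10, -4, 0]
  [9, 4, 5]

Apply the min-plus product entry-by-entry:
  C[0][0] = min over k of (A[0][0] + B[0][0] = 6 + 10 = 16, A[0][1] + B[1][0] = 6 + 10 = 16, A[0][2] + B[2][0] = 5 + 9 = 14) = 14 (attained at k = 2)
  C[0][1] = min over k of (A[0][0] + B[0][1] = 6 + 5 = 11, A[0][1] + B[1][1] = 6 + -4 = 2, A[0][2] + B[2][1] = 5 + 2 = 7) = 2 (attained at k = 1)
  C[0][2] = min over k of (A[0][0] + B[0][2] = 6 + 6 = 12, A[0][1] + B[1][2] = 6 + 0 = 6, A[0][2] + B[2][2] = 5 + 3 = 8) = 6 (attained at k = 1)
  C[1][0] = min over k of (A[1][0] + B[0][0] = 9 + 10 = 19, A[1][1] + B[1][0] = 0 + 10 = 10, A[1][2] + B[2][0] = 7 + 9 = 16) = 10 (attained at k = 1)
  C[1][1] = min over k of (A[1][0] + B[0][1] = 9 + 5 = 14, A[1][1] + B[1][1] = 0 + -4 = -4, A[1][2] + B[2][1] = 7 + 2 = 9) = -4 (attained at k = 1)
  C[1][2] = min over k of (A[1][0] + B[0][2] = 9 + 6 = 15, A[1][1] + B[1][2] = 0 + 0 = 0, A[1][2] + B[2][2] = 7 + 3 = 10) = 0 (attained at k = 1)
  C[2][0] = min over k of (A[2][0] + B[0][0] = -1 + 10 = 9, A[2][1] + B[1][0] = 10 + 10 = 20, A[2][2] + B[2][0] = 2 + 9 = 11) = 9 (attained at k = 0)
  C[2][1] = min over k of (A[2][0] + B[0][1] = -1 + 5 = 4, A[2][1] + B[1][1] = 10 + -4 = 6, A[2][2] + B[2][1] = 2 + 2 = 4) = 4 (attained at k = 0)
  C[2][2] = min over k of (A[2][0] + B[0][2] = -1 + 6 = 5, A[2][1] + B[1][2] = 10 + 0 = 10, A[2][2] + B[2][2] = 2 + 3 = 5) = 5 (attained at k = 0)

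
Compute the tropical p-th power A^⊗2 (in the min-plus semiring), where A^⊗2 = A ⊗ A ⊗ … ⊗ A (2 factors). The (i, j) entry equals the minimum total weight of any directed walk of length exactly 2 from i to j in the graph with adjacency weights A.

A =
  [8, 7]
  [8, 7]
A^⊗2 =
  [15, 14]
  [15, 14]

Each entry (A^⊗2)_ij equals the minimum over all length-2 walks i = v_0 → v_1 → … → v_2 = j of Σ_t A[v_t][v_{t+1}]. For example, for (i, j) = (0, 1) we minimise over 2 possible intermediate vertex sequences; the minimum is 14, attained along the walk 0 → 1 → 1.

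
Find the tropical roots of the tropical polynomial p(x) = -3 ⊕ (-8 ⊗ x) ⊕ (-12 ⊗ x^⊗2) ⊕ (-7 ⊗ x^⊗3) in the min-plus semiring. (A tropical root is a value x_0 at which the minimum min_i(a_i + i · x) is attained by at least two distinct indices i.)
Roots: {-5, 4, 5}

Each tropical root is a break point of the lower envelope of the lines y = a_i + i · x (there are 4 lines, with slopes 0, 1, ..., 3). Only the lines that attain the minimum somewhere contribute to roots; other lines are dominated. Here the surviving (envelope) indices are i = 3, i = 2, i = 1, i = 0.
Intersections between consecutive envelope lines give the roots: for adjacent envelope indices i < j the intersection is x = (a_i − a_j) / (j − i). Reading off the sorted break points: {-5, 4, 5}.
Verification: at each break x_0, at least two indices attain the minimum of min_i(a_i + i · x_0).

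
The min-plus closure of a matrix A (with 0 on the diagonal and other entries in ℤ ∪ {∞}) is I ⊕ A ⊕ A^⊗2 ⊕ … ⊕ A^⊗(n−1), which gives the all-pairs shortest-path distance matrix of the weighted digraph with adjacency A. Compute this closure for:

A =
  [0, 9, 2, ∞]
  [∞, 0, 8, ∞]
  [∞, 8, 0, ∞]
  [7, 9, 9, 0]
Closure =
  [0, 9, 2, ∞]
  [∞, 0, 8, ∞]
  [∞, 8, 0, ∞]
  [7, 9, 9, 0]

This is the Floyd-Warshall all-pairs shortest-path computation. For each intermediate vertex k = 0, 1, …, 3, update dist[i][j] ← min(dist[i][j], dist[i][k] + dist[k][j]). The final matrix gives, for each (i, j), the minimum total weight of any directed path from i to j (possibly empty when i = j).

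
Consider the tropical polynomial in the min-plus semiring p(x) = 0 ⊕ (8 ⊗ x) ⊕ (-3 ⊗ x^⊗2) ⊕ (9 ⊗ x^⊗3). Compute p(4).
p(4) = 0

A tropical monomial a ⊗ x^⊗i evaluates to a + i · x. Evaluating each term at x = 4:
  Term 0 contributes 0 + 0 · 4 = 0
  Term 1 contributes 8 + 1 · 4 = 12
  Term 2 contributes -3 + 2 · 4 = 5
  Term 3 contributes 9 + 3 · 4 = 21
p(4) = ⊕ of these = min[0, 12, 5, 21] = 0.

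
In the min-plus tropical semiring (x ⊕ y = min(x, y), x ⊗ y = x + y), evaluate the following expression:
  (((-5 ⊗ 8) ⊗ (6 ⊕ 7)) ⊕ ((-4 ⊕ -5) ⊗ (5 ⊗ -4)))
(((-5 ⊗ 8) ⊗ (6 ⊕ 7)) ⊕ ((-4 ⊕ -5) ⊗ (5 ⊗ -4))) = -4

Expand innermost to outermost. Recall ⊕ takes the minimum of its arguments and ⊗ takes their sum. Working out the expression (((-5 ⊗ 8) ⊗ (6 ⊕ 7)) ⊕ ((-4 ⊕ -5) ⊗ (5 ⊗ -4))) gives -4.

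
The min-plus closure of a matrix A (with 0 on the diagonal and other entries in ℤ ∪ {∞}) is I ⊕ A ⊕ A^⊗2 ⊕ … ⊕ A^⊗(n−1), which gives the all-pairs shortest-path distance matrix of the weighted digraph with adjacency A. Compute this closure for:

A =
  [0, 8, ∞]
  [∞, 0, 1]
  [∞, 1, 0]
Closure =
  [0, 8, 9]
  [∞, 0, 1]
  [∞, 1, 0]

This is the Floyd-Warshall all-pairs shortest-path computation. For each intermediate vertex k = 0, 1, …, 2, update dist[i][j] ← min(dist[i][j], dist[i][k] + dist[k][j]). The final matrix gives, for each (i, j), the minimum total weight of any directed path from i to j (possibly empty when i = j).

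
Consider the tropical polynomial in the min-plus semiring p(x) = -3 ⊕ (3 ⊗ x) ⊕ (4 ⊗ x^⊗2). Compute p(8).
p(8) = -3

A tropical monomial a ⊗ x^⊗i evaluates to a + i · x. Evaluating each term at x = 8:
  Term 0 contributes -3 + 0 · 8 = -3
  Term 1 contributes 3 + 1 · 8 = 11
  Term 2 contributes 4 + 2 · 8 = 20
p(8) = ⊕ of these = min[-3, 11, 20] = -3.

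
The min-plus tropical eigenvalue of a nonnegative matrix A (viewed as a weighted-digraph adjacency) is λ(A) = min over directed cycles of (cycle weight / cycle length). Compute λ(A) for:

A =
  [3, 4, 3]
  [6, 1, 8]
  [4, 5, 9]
λ(A) = 1

Enumerate directed cycles and compute their means (weight / length). Sample:
  cycle 0 → 0: weight = 3, length = 1, mean = 3/1 ≈ 3.000
  cycle 1 → 1: weight = 1, length = 1, mean = 1/1 ≈ 1.000
  cycle 2 → 2: weight = 9, length = 1, mean = 9/1 ≈ 9.000
  cycle 0 → 1 → 0: weight = 10, length = 2, mean = 10/2 ≈ 5.000
  cycle 0 → 2 → 0: weight = 7, length = 2, mean = 7/2 ≈ 3.500
  cycle 1 → 0 → 1: weight = 10, length = 2, mean = 10/2 ≈ 5.000
Minimum mean = 1.000, attained e.g. along the cycle 1 → 1 with weight 1 and length 1. So λ(A) = 1/1 = 1.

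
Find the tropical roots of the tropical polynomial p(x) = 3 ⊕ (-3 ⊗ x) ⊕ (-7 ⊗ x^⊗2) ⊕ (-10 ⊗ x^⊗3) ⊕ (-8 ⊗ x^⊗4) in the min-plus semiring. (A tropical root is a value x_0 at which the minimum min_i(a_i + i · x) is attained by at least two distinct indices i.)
Roots: {-2, 3, 4, 6}

Each tropical root is a break point of the lower envelope of the lines y = a_i + i · x (there are 5 lines, with slopes 0, 1, ..., 4). Only the lines that attain the minimum somewhere contribute to roots; other lines are dominated. Here the surviving (envelope) indices are i = 4, i = 3, i = 2, i = 1, i = 0.
Intersections between consecutive envelope lines give the roots: for adjacent envelope indices i < j the intersection is x = (a_i − a_j) / (j − i). Reading off the sorted break points: {-2, 3, 4, 6}.
Verification: at each break x_0, at least two indices attain the minimum of min_i(a_i + i · x_0).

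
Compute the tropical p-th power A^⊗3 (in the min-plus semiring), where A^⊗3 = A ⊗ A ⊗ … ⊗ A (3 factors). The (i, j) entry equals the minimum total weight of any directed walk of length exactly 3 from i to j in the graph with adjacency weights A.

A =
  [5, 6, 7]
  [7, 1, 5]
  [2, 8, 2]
A^⊗3 =
  [11, 8, 11]
  [8, 3, 7]
  [6, 9, 6]

Each entry (A^⊗3)_ij equals the minimum over all length-3 walks i = v_0 → v_1 → … → v_3 = j of Σ_t A[v_t][v_{t+1}]. For example, for (i, j) = (0, 2) we minimise over 9 possible intermediate vertex sequences; the minimum is 11, attained along the walk 0 → 2 → 2 → 2.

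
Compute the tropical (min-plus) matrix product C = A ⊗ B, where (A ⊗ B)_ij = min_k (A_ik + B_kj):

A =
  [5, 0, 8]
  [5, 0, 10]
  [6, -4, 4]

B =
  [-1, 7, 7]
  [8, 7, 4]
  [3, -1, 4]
A ⊗ B =
  [4, 7, 4]
  [4, 7, 4]
  [4, 3, 0]

Apply the min-plus product entry-by-entry:
  C[0][0] = min over k of (A[0][0] + B[0][0] = 5 + -1 = 4, A[0][1] + B[1][0] = 0 + 8 = 8, A[0][2] + B[2][0] = 8 + 3 = 11) = 4 (attained at k = 0)
  C[0][1] = min over k of (A[0][0] + B[0][1] = 5 + 7 = 12, A[0][1] + B[1][1] = 0 + 7 = 7, A[0][2] + B[2][1] = 8 + -1 = 7) = 7 (attained at k = 1)
  C[0][2] = min over k of (A[0][0] + B[0][2] = 5 + 7 = 12, A[0][1] + B[1][2] = 0 + 4 = 4, A[0][2] + B[2][2] = 8 + 4 = 12) = 4 (attained at k = 1)
  C[1][0] = min over k of (A[1][0] + B[0][0] = 5 + -1 = 4, A[1][1] + B[1][0] = 0 + 8 = 8, A[1][2] + B[2][0] = 10 + 3 = 13) = 4 (attained at k = 0)
  C[1][1] = min over k of (A[1][0] + B[0][1] = 5 + 7 = 12, A[1][1] + B[1][1] = 0 + 7 = 7, A[1][2] + B[2][1] = 10 + -1 = 9) = 7 (attained at k = 1)
  C[1][2] = min over k of (A[1][0] + B[0][2] = 5 + 7 = 12, A[1][1] + B[1][2] = 0 + 4 = 4, A[1][2] + B[2][2] = 10 + 4 = 14) = 4 (attained at k = 1)
  C[2][0] = min over k of (A[2][0] + B[0][0] = 6 + -1 = 5, A[2][1] + B[1][0] = -4 + 8 = 4, A[2][2] + B[2][0] = 4 + 3 = 7) = 4 (attained at k = 1)
  C[2][1] = min over k of (A[2][0] + B[0][1] = 6 + 7 = 13, A[2][1] + B[1][1] = -4 + 7 = 3, A[2][2] + B[2][1] = 4 + -1 = 3) = 3 (attained at k = 1)
  C[2][2] = min over k of (A[2][0] + B[0][2] = 6 + 7 = 13, A[2][1] + B[1][2] = -4 + 4 = 0, A[2][2] + B[2][2] = 4 + 4 = 8) = 0 (attained at k = 1)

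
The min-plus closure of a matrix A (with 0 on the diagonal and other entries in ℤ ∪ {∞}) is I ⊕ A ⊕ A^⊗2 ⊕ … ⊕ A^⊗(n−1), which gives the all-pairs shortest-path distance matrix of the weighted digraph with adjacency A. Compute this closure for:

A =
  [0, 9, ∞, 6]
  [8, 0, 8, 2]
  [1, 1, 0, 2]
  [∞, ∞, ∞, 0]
Closure =
  [0, 9, 17, 6]
  [8, 0, 8, 2]
  [1, 1, 0, 2]
  [∞, ∞, ∞, 0]

This is the Floyd-Warshall all-pairs shortest-path computation. For each intermediate vertex k = 0, 1, …, 3, update dist[i][j] ← min(dist[i][j], dist[i][k] + dist[k][j]). The final matrix gives, for each (i, j), the minimum total weight of any directed path from i to j (possibly empty when i = j).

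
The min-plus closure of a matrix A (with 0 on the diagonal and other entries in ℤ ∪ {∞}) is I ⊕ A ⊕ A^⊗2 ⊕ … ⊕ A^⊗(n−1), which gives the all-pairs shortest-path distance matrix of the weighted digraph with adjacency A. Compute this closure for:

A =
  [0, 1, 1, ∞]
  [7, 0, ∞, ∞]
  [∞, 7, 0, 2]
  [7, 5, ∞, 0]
Closure =
  [0, 1, 1, 3]
  [7, 0, 8, 10]
  [9, 7, 0, 2]
  [7, 5, 8, 0]

This is the Floyd-Warshall all-pairs shortest-path computation. For each intermediate vertex k = 0, 1, …, 3, update dist[i][j] ← min(dist[i][j], dist[i][k] + dist[k][j]). The final matrix gives, for each (i, j), the minimum total weight of any directed path from i to j (possibly empty when i = j).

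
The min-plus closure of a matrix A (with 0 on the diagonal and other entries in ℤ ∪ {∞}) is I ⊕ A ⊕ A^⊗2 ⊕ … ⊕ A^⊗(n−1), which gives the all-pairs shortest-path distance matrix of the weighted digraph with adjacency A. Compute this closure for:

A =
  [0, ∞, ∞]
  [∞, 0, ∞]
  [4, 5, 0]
Closure =
  [0, ∞, ∞]
  [∞, 0, ∞]
  [4, 5, 0]

This is the Floyd-Warshall all-pairs shortest-path computation. For each intermediate vertex k = 0, 1, …, 2, update dist[i][j] ← min(dist[i][j], dist[i][k] + dist[k][j]). The final matrix gives, for each (i, j), the minimum total weight of any directed path from i to j (possibly empty when i = j).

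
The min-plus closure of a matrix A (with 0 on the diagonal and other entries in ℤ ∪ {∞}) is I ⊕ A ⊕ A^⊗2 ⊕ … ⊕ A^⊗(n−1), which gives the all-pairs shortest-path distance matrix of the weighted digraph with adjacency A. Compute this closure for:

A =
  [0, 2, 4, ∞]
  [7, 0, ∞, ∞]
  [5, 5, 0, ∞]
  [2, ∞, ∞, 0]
Closure =
  [0, 2, 4, ∞]
  [7, 0, 11, ∞]
  [5, 5, 0, ∞]
  [2, 4, 6, 0]

This is the Floyd-Warshall all-pairs shortest-path computation. For each intermediate vertex k = 0, 1, …, 3, update dist[i][j] ← min(dist[i][j], dist[i][k] + dist[k][j]). The final matrix gives, for each (i, j), the minimum total weight of any directed path from i to j (possibly empty when i = j).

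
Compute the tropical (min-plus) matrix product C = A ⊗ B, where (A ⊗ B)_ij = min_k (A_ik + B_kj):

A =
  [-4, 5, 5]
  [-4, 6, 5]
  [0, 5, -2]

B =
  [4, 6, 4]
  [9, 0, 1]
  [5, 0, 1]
A ⊗ B =
  [0, 2, 0]
  [0, 2, 0]
  [3, -2, -1]

Apply the min-plus product entry-by-entry:
  C[0][0] = min over k of (A[0][0] + B[0][0] = -4 + 4 = 0, A[0][1] + B[1][0] = 5 + 9 = 14, A[0][2] + B[2][0] = 5 + 5 = 10) = 0 (attained at k = 0)
  C[0][1] = min over k of (A[0][0] + B[0][1] = -4 + 6 = 2, A[0][1] + B[1][1] = 5 + 0 = 5, A[0][2] + B[2][1] = 5 + 0 = 5) = 2 (attained at k = 0)
  C[0][2] = min over k of (A[0][0] + B[0][2] = -4 + 4 = 0, A[0][1] + B[1][2] = 5 + 1 = 6, A[0][2] + B[2][2] = 5 + 1 = 6) = 0 (attained at k = 0)
  C[1][0] = min over k of (A[1][0] + B[0][0] = -4 + 4 = 0, A[1][1] + B[1][0] = 6 + 9 = 15, A[1][2] + B[2][0] = 5 + 5 = 10) = 0 (attained at k = 0)
  C[1][1] = min over k of (A[1][0] + B[0][1] = -4 + 6 = 2, A[1][1] + B[1][1] = 6 + 0 = 6, A[1][2] + B[2][1] = 5 + 0 = 5) = 2 (attained at k = 0)
  C[1][2] = min over k of (A[1][0] + B[0][2] = -4 + 4 = 0, A[1][1] + B[1][2] = 6 + 1 = 7, A[1][2] + B[2][2] = 5 + 1 = 6) = 0 (attained at k = 0)
  C[2][0] = min over k of (A[2][0] + B[0][0] = 0 + 4 = 4, A[2][1] + B[1][0] = 5 + 9 = 14, A[2][2] + B[2][0] = -2 + 5 = 3) = 3 (attained at k = 2)
  C[2][1] = min over k of (A[2][0] + B[0][1] = 0 + 6 = 6, A[2][1] + B[1][1] = 5 + 0 = 5, A[2][2] + B[2][1] = -2 + 0 = -2) = -2 (attained at k = 2)
  C[2][2] = min over k of (A[2][0] + B[0][2] = 0 + 4 = 4, A[2][1] + B[1][2] = 5 + 1 = 6, A[2][2] + B[2][2] = -2 + 1 = -1) = -1 (attained at k = 2)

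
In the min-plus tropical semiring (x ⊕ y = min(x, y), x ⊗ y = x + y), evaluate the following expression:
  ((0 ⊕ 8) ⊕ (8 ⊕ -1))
((0 ⊕ 8) ⊕ (8 ⊕ -1)) = -1

Expand innermost to outermost. Recall ⊕ takes the minimum of its arguments and ⊗ takes their sum. Working out the expression ((0 ⊕ 8) ⊕ (8 ⊕ -1)) gives -1.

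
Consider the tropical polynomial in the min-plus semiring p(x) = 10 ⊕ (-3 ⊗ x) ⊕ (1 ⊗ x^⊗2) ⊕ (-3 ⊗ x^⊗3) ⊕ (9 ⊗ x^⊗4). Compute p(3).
p(3) = 0

A tropical monomial a ⊗ x^⊗i evaluates to a + i · x. Evaluating each term at x = 3:
  Term 0 contributes 10 + 0 · 3 = 10
  Term 1 contributes -3 + 1 · 3 = 0
  Term 2 contributes 1 + 2 · 3 = 7
  Term 3 contributes -3 + 3 · 3 = 6
  Term 4 contributes 9 + 4 · 3 = 21
p(3) = ⊕ of these = min[10, 0, 7, 6, 21] = 0.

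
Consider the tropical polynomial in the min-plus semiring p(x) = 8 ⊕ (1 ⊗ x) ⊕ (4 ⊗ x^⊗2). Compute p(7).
p(7) = 8

A tropical monomial a ⊗ x^⊗i evaluates to a + i · x. Evaluating each term at x = 7:
  Term 0 contributes 8 + 0 · 7 = 8
  Term 1 contributes 1 + 1 · 7 = 8
  Term 2 contributes 4 + 2 · 7 = 18
p(7) = ⊕ of these = min[8, 8, 18] = 8.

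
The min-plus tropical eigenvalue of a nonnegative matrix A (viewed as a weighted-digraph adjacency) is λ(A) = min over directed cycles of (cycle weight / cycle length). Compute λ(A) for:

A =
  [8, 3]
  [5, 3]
λ(A) = 3

Enumerate directed cycles and compute their means (weight / length). Sample:
  cycle 0 → 0: weight = 8, length = 1, mean = 8/1 ≈ 8.000
  cycle 1 → 1: weight = 3, length = 1, mean = 3/1 ≈ 3.000
  cycle 0 → 1 → 0: weight = 8, length = 2, mean = 8/2 ≈ 4.000
  cycle 1 → 0 → 1: weight = 8, length = 2, mean = 8/2 ≈ 4.000
Minimum mean = 3.000, attained e.g. along the cycle 1 → 1 with weight 3 and length 1. So λ(A) = 3/1 = 3.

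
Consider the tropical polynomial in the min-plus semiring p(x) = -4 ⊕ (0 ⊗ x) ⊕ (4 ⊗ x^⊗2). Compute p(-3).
p(-3) = -4

A tropical monomial a ⊗ x^⊗i evaluates to a + i · x. Evaluating each term at x = -3:
  Term 0 contributes -4 + 0 · -3 = -4
  Term 1 contributes 0 + 1 · -3 = -3
  Term 2 contributes 4 + 2 · -3 = -2
p(-3) = ⊕ of these = min[-4, -3, -2] = -4.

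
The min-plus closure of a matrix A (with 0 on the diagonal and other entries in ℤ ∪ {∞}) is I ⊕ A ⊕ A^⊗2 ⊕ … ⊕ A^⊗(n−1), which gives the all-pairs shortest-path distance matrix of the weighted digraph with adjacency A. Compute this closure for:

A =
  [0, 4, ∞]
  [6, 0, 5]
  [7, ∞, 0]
Closure =
  [0, 4, 9]
  [6, 0, 5]
  [7, 11, 0]

This is the Floyd-Warshall all-pairs shortest-path computation. For each intermediate vertex k = 0, 1, …, 2, update dist[i][j] ← min(dist[i][j], dist[i][k] + dist[k][j]). The final matrix gives, for each (i, j), the minimum total weight of any directed path from i to j (possibly empty when i = j).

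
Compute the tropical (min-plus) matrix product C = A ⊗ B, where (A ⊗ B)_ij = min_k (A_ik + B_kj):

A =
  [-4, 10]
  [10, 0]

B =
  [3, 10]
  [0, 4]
A ⊗ B =
  [-1, 6]
  [0, 4]

Apply the min-plus product entry-by-entry:
  C[0][0] = min over k of (A[0][0] + B[0][0] = -4 + 3 = -1, A[0][1] + B[1][0] = 10 + 0 = 10) = -1 (attained at k = 0)
  C[0][1] = min over k of (A[0][0] + B[0][1] = -4 + 10 = 6, A[0][1] + B[1][1] = 10 + 4 = 14) = 6 (attained at k = 0)
  C[1][0] = min over k of (A[1][0] + B[0][0] = 10 + 3 = 13, A[1][1] + B[1][0] = 0 + 0 = 0) = 0 (attained at k = 1)
  C[1][1] = min over k of (A[1][0] + B[0][1] = 10 + 10 = 20, A[1][1] + B[1][1] = 0 + 4 = 4) = 4 (attained at k = 1)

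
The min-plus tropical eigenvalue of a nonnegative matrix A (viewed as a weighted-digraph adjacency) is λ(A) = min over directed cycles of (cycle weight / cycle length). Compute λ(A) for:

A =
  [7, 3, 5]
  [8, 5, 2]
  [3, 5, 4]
λ(A) = 8/3

Enumerate directed cycles and compute their means (weight / length). Sample:
  cycle 0 → 0: weight = 7, length = 1, mean = 7/1 ≈ 7.000
  cycle 1 → 1: weight = 5, length = 1, mean = 5/1 ≈ 5.000
  cycle 2 → 2: weight = 4, length = 1, mean = 4/1 ≈ 4.000
  cycle 0 → 1 → 0: weight = 11, length = 2, mean = 11/2 ≈ 5.500
  cycle 0 → 2 → 0: weight = 8, length = 2, mean = 8/2 ≈ 4.000
  cycle 1 → 0 → 1: weight = 11, length = 2, mean = 11/2 ≈ 5.500
Minimum mean = 2.667, attained e.g. along the cycle 0 → 1 → 2 → 0 with weight 8 and length 3. So λ(A) = 8/3 = 8/3.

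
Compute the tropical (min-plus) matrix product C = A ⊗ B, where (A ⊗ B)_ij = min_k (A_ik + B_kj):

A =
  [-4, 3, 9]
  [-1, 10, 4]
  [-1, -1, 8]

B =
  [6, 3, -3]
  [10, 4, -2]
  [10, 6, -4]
A ⊗ B =
  [2, -1, -7]
  [5, 2, -4]
  [5, 2, -4]

Apply the min-plus product entry-by-entry:
  C[0][0] = min over k of (A[0][0] + B[0][0] = -4 + 6 = 2, A[0][1] + B[1][0] = 3 + 10 = 13, A[0][2] + B[2][0] = 9 + 10 = 19) = 2 (attained at k = 0)
  C[0][1] = min over k of (A[0][0] + B[0][1] = -4 + 3 = -1, A[0][1] + B[1][1] = 3 + 4 = 7, A[0][2] + B[2][1] = 9 + 6 = 15) = -1 (attained at k = 0)
  C[0][2] = min over k of (A[0][0] + B[0][2] = -4 + -3 = -7, A[0][1] + B[1][2] = 3 + -2 = 1, A[0][2] + B[2][2] = 9 + -4 = 5) = -7 (attained at k = 0)
  C[1][0] = min over k of (A[1][0] + B[0][0] = -1 + 6 = 5, A[1][1] + B[1][0] = 10 + 10 = 20, A[1][2] + B[2][0] = 4 + 10 = 14) = 5 (attained at k = 0)
  C[1][1] = min over k of (A[1][0] + B[0][1] = -1 + 3 = 2, A[1][1] + B[1][1] = 10 + 4 = 14, A[1][2] + B[2][1] = 4 + 6 = 10) = 2 (attained at k = 0)
  C[1][2] = min over k of (A[1][0] + B[0][2] = -1 + -3 = -4, A[1][1] + B[1][2] = 10 + -2 = 8, A[1][2] + B[2][2] = 4 + -4 = 0) = -4 (attained at k = 0)
  C[2][0] = min over k of (A[2][0] + B[0][0] = -1 + 6 = 5, A[2][1] + B[1][0] = -1 + 10 = 9, A[2][2] + B[2][0] = 8 + 10 = 18) = 5 (attained at k = 0)
  C[2][1] = min over k of (A[2][0] + B[0][1] = -1 + 3 = 2, A[2][1] + B[1][1] = -1 + 4 = 3, A[2][2] + B[2][1] = 8 + 6 = 14) = 2 (attained at k = 0)
  C[2][2] = min over k of (A[2][0] + B[0][2] = -1 + -3 = -4, A[2][1] + B[1][2] = -1 + -2 = -3, A[2][2] + B[2][2] = 8 + -4 = 4) = -4 (attained at k = 0)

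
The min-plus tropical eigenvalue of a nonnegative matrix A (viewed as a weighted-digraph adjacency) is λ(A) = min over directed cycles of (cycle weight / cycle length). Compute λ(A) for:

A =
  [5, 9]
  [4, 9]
λ(A) = 5

Enumerate directed cycles and compute their means (weight / length). Sample:
  cycle 0 → 0: weight = 5, length = 1, mean = 5/1 ≈ 5.000
  cycle 1 → 1: weight = 9, length = 1, mean = 9/1 ≈ 9.000
  cycle 0 → 1 → 0: weight = 13, length = 2, mean = 13/2 ≈ 6.500
  cycle 1 → 0 → 1: weight = 13, length = 2, mean = 13/2 ≈ 6.500
Minimum mean = 5.000, attained e.g. along the cycle 0 → 0 with weight 5 and length 1. So λ(A) = 5/1 = 5.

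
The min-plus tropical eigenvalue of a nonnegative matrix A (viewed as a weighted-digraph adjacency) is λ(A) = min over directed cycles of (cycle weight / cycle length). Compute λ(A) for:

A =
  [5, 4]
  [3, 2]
λ(A) = 2

Enumerate directed cycles and compute their means (weight / length). Sample:
  cycle 0 → 0: weight = 5, length = 1, mean = 5/1 ≈ 5.000
  cycle 1 → 1: weight = 2, length = 1, mean = 2/1 ≈ 2.000
  cycle 0 → 1 → 0: weight = 7, length = 2, mean = 7/2 ≈ 3.500
  cycle 1 → 0 → 1: weight = 7, length = 2, mean = 7/2 ≈ 3.500
Minimum mean = 2.000, attained e.g. along the cycle 1 → 1 with weight 2 and length 1. So λ(A) = 2/1 = 2.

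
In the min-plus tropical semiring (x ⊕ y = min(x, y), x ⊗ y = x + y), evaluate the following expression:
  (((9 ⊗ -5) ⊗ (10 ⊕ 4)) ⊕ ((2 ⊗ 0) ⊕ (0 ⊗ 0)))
(((9 ⊗ -5) ⊗ (10 ⊕ 4)) ⊕ ((2 ⊗ 0) ⊕ (0 ⊗ 0))) = 0

Expand innermost to outermost. Recall ⊕ takes the minimum of its arguments and ⊗ takes their sum. Working out the expression (((9 ⊗ -5) ⊗ (10 ⊕ 4)) ⊕ ((2 ⊗ 0) ⊕ (0 ⊗ 0))) gives 0.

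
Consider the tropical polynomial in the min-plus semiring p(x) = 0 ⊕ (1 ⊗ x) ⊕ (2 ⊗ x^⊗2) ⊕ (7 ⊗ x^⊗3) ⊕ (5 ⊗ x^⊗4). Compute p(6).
p(6) = 0

A tropical monomial a ⊗ x^⊗i evaluates to a + i · x. Evaluating each term at x = 6:
  Term 0 contributes 0 + 0 · 6 = 0
  Term 1 contributes 1 + 1 · 6 = 7
  Term 2 contributes 2 + 2 · 6 = 14
  Term 3 contributes 7 + 3 · 6 = 25
  Term 4 contributes 5 + 4 · 6 = 29
p(6) = ⊕ of these = min[0, 7, 14, 25, 29] = 0.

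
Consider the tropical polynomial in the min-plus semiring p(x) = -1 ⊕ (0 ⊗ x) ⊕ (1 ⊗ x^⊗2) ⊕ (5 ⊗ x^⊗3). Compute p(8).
p(8) = -1

A tropical monomial a ⊗ x^⊗i evaluates to a + i · x. Evaluating each term at x = 8:
  Term 0 contributes -1 + 0 · 8 = -1
  Term 1 contributes 0 + 1 · 8 = 8
  Term 2 contributes 1 + 2 · 8 = 17
  Term 3 contributes 5 + 3 · 8 = 29
p(8) = ⊕ of these = min[-1, 8, 17, 29] = -1.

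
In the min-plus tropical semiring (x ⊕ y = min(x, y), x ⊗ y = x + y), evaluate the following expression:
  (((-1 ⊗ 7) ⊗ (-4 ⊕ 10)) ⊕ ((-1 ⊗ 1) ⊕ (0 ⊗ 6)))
(((-1 ⊗ 7) ⊗ (-4 ⊕ 10)) ⊕ ((-1 ⊗ 1) ⊕ (0 ⊗ 6))) = 0

Expand innermost to outermost. Recall ⊕ takes the minimum of its arguments and ⊗ takes their sum. Working out the expression (((-1 ⊗ 7) ⊗ (-4 ⊕ 10)) ⊕ ((-1 ⊗ 1) ⊕ (0 ⊗ 6))) gives 0.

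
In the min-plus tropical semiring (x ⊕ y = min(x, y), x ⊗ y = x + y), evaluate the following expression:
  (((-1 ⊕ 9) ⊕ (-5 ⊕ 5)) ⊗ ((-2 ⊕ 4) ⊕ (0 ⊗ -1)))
(((-1 ⊕ 9) ⊕ (-5 ⊕ 5)) ⊗ ((-2 ⊕ 4) ⊕ (0 ⊗ -1))) = -7

Expand innermost to outermost. Recall ⊕ takes the minimum of its arguments and ⊗ takes their sum. Working out the expression (((-1 ⊕ 9) ⊕ (-5 ⊕ 5)) ⊗ ((-2 ⊕ 4) ⊕ (0 ⊗ -1))) gives -7.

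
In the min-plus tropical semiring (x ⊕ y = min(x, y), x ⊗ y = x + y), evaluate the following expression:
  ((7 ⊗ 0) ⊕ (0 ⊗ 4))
((7 ⊗ 0) ⊕ (0 ⊗ 4)) = 4

Expand innermost to outermost. Recall ⊕ takes the minimum of its arguments and ⊗ takes their sum. Working out the expression ((7 ⊗ 0) ⊕ (0 ⊗ 4)) gives 4.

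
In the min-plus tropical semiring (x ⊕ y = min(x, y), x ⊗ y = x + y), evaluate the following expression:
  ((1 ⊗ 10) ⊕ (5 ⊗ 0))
((1 ⊗ 10) ⊕ (5 ⊗ 0)) = 5

Expand innermost to outermost. Recall ⊕ takes the minimum of its arguments and ⊗ takes their sum. Working out the expression ((1 ⊗ 10) ⊕ (5 ⊗ 0)) gives 5.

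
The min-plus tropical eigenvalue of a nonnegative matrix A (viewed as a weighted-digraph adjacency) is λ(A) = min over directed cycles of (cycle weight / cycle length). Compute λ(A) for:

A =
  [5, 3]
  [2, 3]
λ(A) = 5/2

Enumerate directed cycles and compute their means (weight / length). Sample:
  cycle 0 → 0: weight = 5, length = 1, mean = 5/1 ≈ 5.000
  cycle 1 → 1: weight = 3, length = 1, mean = 3/1 ≈ 3.000
  cycle 0 → 1 → 0: weight = 5, length = 2, mean = 5/2 ≈ 2.500
  cycle 1 → 0 → 1: weight = 5, length = 2, mean = 5/2 ≈ 2.500
Minimum mean = 2.500, attained e.g. along the cycle 0 → 1 → 0 with weight 5 and length 2. So λ(A) = 5/2 = 5/2.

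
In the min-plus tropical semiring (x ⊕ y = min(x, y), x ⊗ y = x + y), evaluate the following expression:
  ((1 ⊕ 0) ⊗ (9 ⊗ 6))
((1 ⊕ 0) ⊗ (9 ⊗ 6)) = 15

Expand innermost to outermost. Recall ⊕ takes the minimum of its arguments and ⊗ takes their sum. Working out the expression ((1 ⊕ 0) ⊗ (9 ⊗ 6)) gives 15.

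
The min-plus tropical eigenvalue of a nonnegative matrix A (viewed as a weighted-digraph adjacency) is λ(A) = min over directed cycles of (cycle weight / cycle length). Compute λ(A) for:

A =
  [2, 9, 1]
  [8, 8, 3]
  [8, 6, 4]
λ(A) = 2

Enumerate directed cycles and compute their means (weight / length). Sample:
  cycle 0 → 0: weight = 2, length = 1, mean = 2/1 ≈ 2.000
  cycle 1 → 1: weight = 8, length = 1, mean = 8/1 ≈ 8.000
  cycle 2 → 2: weight = 4, length = 1, mean = 4/1 ≈ 4.000
  cycle 0 → 1 → 0: weight = 17, length = 2, mean = 17/2 ≈ 8.500
  cycle 0 → 2 → 0: weight = 9, length = 2, mean = 9/2 ≈ 4.500
  cycle 1 → 0 → 1: weight = 17, length = 2, mean = 17/2 ≈ 8.500
Minimum mean = 2.000, attained e.g. along the cycle 0 → 0 with weight 2 and length 1. So λ(A) = 2/1 = 2.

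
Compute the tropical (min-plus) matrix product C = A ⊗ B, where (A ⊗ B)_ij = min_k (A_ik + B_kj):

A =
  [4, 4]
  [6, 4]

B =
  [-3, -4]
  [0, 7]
A ⊗ B =
  [1, 0]
  [3, 2]

Apply the min-plus product entry-by-entry:
  C[0][0] = min over k of (A[0][0] + B[0][0] = 4 + -3 = 1, A[0][1] + B[1][0] = 4 + 0 = 4) = 1 (attained at k = 0)
  C[0][1] = min over k of (A[0][0] + B[0][1] = 4 + -4 = 0, A[0][1] + B[1][1] = 4 + 7 = 11) = 0 (attained at k = 0)
  C[1][0] = min over k of (A[1][0] + B[0][0] = 6 + -3 = 3, A[1][1] + B[1][0] = 4 + 0 = 4) = 3 (attained at k = 0)
  C[1][1] = min over k of (A[1][0] + B[0][1] = 6 + -4 = 2, A[1][1] + B[1][1] = 4 + 7 = 11) = 2 (attained at k = 0)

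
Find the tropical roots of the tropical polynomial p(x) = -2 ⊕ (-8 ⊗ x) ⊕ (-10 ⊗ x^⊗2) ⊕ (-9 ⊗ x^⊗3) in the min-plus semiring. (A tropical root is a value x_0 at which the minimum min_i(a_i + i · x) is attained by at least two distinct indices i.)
Roots: {-1, 2, 6}

Each tropical root is a break point of the lower envelope of the lines y = a_i + i · x (there are 4 lines, with slopes 0, 1, ..., 3). Only the lines that attain the minimum somewhere contribute to roots; other lines are dominated. Here the surviving (envelope) indices are i = 3, i = 2, i = 1, i = 0.
Intersections between consecutive envelope lines give the roots: for adjacent envelope indices i < j the intersection is x = (a_i − a_j) / (j − i). Reading off the sorted break points: {-1, 2, 6}.
Verification: at each break x_0, at least two indices attain the minimum of min_i(a_i + i · x_0).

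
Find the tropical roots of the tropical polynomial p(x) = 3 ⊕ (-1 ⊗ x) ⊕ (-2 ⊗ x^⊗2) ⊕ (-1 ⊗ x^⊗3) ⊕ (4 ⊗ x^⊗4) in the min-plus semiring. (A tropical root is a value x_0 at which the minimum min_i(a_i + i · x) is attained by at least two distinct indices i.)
Roots: {-5, -1, 1, 4}

Each tropical root is a break point of the lower envelope of the lines y = a_i + i · x (there are 5 lines, with slopes 0, 1, ..., 4). Only the lines that attain the minimum somewhere contribute to roots; other lines are dominated. Here the surviving (envelope) indices are i = 4, i = 3, i = 2, i = 1, i = 0.
Intersections between consecutive envelope lines give the roots: for adjacent envelope indices i < j the intersection is x = (a_i − a_j) / (j − i). Reading off the sorted break points: {-5, -1, 1, 4}.
Verification: at each break x_0, at least two indices attain the minimum of min_i(a_i + i · x_0).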